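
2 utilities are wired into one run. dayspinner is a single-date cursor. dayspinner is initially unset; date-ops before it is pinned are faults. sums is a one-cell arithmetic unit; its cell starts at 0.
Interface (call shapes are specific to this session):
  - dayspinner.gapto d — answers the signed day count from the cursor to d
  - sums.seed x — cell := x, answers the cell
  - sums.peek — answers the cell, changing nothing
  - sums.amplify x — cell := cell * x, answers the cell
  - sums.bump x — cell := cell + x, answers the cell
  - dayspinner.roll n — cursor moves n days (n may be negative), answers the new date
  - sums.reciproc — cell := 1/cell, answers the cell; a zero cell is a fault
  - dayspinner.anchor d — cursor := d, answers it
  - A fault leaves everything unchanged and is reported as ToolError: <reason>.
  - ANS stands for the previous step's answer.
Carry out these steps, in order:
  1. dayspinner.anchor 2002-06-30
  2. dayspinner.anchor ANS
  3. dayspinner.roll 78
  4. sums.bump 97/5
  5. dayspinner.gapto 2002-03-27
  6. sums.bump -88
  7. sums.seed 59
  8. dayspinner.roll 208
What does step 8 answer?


Answer: 2003-04-12

Derivation:
>> dayspinner.anchor(d→2002-06-30)
<< 2002-06-30
>> dayspinner.anchor(d→ANS)
<< 2002-06-30
>> dayspinner.roll(n→78)
<< 2002-09-16
>> sums.bump(x→97/5)
<< 97/5
>> dayspinner.gapto(d→2002-03-27)
<< -173
>> sums.bump(x→-88)
<< -343/5
>> sums.seed(x→59)
<< 59
>> dayspinner.roll(n→208)
<< 2003-04-12


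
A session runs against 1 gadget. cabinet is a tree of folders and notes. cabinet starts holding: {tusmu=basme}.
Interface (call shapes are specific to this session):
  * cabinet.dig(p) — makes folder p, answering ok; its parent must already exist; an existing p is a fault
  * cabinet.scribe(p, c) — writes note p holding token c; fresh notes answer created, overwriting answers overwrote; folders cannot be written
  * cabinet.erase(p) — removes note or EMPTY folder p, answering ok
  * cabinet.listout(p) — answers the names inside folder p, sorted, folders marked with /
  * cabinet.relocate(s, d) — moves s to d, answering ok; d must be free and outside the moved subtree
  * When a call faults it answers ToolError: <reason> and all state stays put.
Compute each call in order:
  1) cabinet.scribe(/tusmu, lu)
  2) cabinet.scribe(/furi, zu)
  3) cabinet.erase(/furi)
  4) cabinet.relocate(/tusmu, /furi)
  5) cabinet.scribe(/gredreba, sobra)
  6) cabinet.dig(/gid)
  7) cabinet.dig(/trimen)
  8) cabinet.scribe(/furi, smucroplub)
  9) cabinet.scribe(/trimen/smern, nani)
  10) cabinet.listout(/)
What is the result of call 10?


Answer: [furi, gid/, gredreba, trimen/]

Derivation:
I run scribe on p='/tusmu', c='lu', which returns overwrote.
Calling scribe on p='/furi', c='zu': created.
I try erase on p='/furi', → ok.
I try relocate on s='/tusmu', d='/furi', and observe ok.
I invoke scribe on p='/gredreba', c='sobra', yielding created.
Then dig on p='/gid', yielding ok.
Now I run dig on p='/trimen', and observe ok.
Calling scribe on p='/furi', c='smucroplub', and observe overwrote.
I call scribe on p='/trimen/smern', c='nani', → created.
Now I run listout on p='/', giving [furi, gid/, gredreba, trimen/].


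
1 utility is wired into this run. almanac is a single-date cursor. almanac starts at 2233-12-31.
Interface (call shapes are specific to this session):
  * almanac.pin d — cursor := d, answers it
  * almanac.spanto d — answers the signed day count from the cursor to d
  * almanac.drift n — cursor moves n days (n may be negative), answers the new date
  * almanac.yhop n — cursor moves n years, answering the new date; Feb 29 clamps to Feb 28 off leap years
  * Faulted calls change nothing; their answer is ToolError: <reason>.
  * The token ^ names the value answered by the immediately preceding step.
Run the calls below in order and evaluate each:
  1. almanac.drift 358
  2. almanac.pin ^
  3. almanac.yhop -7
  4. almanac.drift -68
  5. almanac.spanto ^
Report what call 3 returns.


Answer: 2227-12-24

Derivation:
CALL drift[358]
RET  2234-12-24
CALL pin[^]
RET  2234-12-24
CALL yhop[-7]
RET  2227-12-24
CALL drift[-68]
RET  2227-10-17
CALL spanto[^]
RET  0


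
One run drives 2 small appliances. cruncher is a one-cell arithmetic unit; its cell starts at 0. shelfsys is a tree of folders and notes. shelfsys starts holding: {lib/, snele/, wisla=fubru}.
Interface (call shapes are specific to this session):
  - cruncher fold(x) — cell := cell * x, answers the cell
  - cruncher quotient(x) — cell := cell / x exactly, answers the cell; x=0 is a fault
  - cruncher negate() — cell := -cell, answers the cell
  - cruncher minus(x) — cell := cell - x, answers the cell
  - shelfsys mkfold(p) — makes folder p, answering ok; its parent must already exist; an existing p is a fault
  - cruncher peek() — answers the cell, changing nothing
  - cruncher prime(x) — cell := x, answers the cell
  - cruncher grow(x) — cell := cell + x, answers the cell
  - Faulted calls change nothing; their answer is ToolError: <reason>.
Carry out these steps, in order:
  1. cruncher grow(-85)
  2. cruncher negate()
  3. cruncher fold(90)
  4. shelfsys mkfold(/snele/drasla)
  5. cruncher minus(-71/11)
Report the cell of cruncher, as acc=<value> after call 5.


Answer: acc=84221/11

Derivation:
[in] cruncher grow x→-85
  -85
[in] cruncher negate
  85
[in] cruncher fold x→90
  7650
[in] shelfsys mkfold p→/snele/drasla
  ok
[in] cruncher minus x→-71/11
  84221/11


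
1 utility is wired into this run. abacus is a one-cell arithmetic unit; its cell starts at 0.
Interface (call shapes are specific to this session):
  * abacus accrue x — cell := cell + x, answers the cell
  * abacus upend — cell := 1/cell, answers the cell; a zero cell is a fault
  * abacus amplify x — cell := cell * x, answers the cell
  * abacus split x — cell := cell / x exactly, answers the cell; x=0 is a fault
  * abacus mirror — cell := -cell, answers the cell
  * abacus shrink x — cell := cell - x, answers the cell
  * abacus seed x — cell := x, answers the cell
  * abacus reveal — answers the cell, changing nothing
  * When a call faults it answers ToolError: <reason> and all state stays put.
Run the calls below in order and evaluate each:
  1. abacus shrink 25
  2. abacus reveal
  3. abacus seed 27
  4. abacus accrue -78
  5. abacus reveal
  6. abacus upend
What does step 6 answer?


;; 1. abacus shrink(x='25') ~> -25
;; 2. abacus reveal() ~> -25
;; 3. abacus seed(x='27') ~> 27
;; 4. abacus accrue(x='-78') ~> -51
;; 5. abacus reveal() ~> -51
;; 6. abacus upend() ~> -1/51

Answer: -1/51


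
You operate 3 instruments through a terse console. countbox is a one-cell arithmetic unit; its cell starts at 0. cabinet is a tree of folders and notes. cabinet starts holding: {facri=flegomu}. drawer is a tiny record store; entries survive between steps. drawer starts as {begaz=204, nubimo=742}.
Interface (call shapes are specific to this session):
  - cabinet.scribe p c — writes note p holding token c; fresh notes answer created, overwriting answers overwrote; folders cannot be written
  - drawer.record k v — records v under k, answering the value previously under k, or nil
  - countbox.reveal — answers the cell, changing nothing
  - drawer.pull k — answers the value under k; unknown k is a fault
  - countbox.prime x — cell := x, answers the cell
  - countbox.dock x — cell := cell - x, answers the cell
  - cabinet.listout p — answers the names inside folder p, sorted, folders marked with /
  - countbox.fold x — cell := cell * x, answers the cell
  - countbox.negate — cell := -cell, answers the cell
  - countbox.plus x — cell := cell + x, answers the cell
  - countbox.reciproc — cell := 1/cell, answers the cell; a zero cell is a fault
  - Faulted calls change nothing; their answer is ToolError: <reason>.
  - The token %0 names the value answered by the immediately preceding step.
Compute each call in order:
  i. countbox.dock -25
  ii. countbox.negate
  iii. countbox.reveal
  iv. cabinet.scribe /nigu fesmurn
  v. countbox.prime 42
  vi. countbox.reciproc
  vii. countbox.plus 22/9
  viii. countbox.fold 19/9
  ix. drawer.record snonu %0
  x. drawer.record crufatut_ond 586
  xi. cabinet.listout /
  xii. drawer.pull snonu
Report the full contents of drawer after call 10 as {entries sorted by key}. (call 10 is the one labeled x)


Answer: {begaz=204, crufatut_ond=586, nubimo=742, snonu=5909/1134}

Derivation:
Step: countbox.dock[x='-25']
Result: 25
Step: countbox.negate[]
Result: -25
Step: countbox.reveal[]
Result: -25
Step: cabinet.scribe[p='/nigu'; c='fesmurn']
Result: created
Step: countbox.prime[x='42']
Result: 42
Step: countbox.reciproc[]
Result: 1/42
Step: countbox.plus[x='22/9']
Result: 311/126
Step: countbox.fold[x='19/9']
Result: 5909/1134
Step: drawer.record[k='snonu'; v='%0']
Result: nil
Step: drawer.record[k='crufatut_ond'; v='586']
Result: nil
Step: cabinet.listout[p='/']
Result: [facri, nigu]
Step: drawer.pull[k='snonu']
Result: 5909/1134


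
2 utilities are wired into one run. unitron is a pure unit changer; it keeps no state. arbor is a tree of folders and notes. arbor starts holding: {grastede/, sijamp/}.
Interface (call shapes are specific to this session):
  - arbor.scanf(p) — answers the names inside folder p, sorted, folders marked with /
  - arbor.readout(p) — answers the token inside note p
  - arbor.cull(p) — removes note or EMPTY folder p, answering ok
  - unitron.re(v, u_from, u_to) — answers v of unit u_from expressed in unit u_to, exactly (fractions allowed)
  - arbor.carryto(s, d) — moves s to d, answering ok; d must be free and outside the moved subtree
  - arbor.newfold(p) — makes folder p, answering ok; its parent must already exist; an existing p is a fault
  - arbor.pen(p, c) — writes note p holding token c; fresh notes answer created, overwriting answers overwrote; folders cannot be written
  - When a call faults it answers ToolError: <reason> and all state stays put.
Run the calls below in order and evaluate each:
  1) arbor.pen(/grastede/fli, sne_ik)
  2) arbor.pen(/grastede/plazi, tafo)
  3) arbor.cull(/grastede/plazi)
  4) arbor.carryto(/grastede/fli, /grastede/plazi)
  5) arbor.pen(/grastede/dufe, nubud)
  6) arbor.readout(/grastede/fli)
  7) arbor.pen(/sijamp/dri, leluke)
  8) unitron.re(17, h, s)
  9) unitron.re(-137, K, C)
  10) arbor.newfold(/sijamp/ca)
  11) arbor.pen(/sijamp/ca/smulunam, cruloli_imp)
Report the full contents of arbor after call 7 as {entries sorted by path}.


→ arbor.pen(/grastede/fli, sne_ik)
← created
→ arbor.pen(/grastede/plazi, tafo)
← created
→ arbor.cull(/grastede/plazi)
← ok
→ arbor.carryto(/grastede/fli, /grastede/plazi)
← ok
→ arbor.pen(/grastede/dufe, nubud)
← created
→ arbor.readout(/grastede/fli)
← ToolError: not found
→ arbor.pen(/sijamp/dri, leluke)
← created
→ unitron.re(17, h, s)
← 61200
→ unitron.re(-137, K, C)
← -8203/20
→ arbor.newfold(/sijamp/ca)
← ok
→ arbor.pen(/sijamp/ca/smulunam, cruloli_imp)
← created

Answer: {grastede/, grastede/dufe=nubud, grastede/plazi=sne_ik, sijamp/, sijamp/dri=leluke}


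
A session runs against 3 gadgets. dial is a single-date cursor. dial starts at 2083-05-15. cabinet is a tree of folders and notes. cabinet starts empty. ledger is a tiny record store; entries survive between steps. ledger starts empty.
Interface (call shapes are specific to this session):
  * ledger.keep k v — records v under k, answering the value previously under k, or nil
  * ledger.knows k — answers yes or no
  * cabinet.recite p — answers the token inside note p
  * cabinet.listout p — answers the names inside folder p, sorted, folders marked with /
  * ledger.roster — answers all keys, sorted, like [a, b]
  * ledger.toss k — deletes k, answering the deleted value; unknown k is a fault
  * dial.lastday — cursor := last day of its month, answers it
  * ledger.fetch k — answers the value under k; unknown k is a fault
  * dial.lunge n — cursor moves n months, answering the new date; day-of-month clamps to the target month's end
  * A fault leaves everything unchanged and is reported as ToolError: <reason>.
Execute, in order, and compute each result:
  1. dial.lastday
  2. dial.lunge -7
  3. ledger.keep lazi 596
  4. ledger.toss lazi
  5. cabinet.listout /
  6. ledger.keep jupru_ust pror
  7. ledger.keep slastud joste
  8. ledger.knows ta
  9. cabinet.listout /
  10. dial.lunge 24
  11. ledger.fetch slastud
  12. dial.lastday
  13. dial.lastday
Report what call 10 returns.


Now I run dial.lastday(): 2083-05-31.
Using dial.lunge passing n→-7, → 2082-10-31.
Then ledger.keep passing k→lazi, v→596, giving nil.
Using ledger.toss passing k→lazi: 596.
Then cabinet.listout passing p→/, and observe [].
Now I run ledger.keep passing k→jupru_ust, v→pror, → nil.
Then ledger.keep passing k→slastud, v→joste, giving nil.
Next I call ledger.knows passing k→ta, and see no.
I try cabinet.listout passing p→/, yielding [].
I invoke dial.lunge passing n→24, → 2084-10-31.
I try ledger.fetch passing k→slastud, which returns joste.
Now I run dial.lastday, yielding 2084-10-31.
I use dial.lastday(), — result: 2084-10-31.

Answer: 2084-10-31


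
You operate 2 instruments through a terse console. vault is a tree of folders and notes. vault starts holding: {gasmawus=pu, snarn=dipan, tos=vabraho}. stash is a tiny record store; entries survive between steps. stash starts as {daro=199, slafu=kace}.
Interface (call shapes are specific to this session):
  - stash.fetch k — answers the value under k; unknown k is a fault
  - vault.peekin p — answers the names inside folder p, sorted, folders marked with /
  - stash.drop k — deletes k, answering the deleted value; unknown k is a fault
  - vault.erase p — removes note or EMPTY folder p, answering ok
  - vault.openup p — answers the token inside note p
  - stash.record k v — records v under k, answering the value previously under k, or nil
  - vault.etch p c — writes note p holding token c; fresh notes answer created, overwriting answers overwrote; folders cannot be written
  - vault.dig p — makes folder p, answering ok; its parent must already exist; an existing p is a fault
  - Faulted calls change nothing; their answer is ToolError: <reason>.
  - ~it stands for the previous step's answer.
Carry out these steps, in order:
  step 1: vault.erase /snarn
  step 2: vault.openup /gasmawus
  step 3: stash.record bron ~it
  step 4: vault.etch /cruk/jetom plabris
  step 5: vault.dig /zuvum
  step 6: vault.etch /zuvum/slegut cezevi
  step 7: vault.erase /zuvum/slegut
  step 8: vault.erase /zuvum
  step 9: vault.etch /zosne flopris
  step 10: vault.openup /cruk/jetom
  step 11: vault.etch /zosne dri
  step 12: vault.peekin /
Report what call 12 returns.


I use vault.erase with p→/snarn, → ok.
I call vault.openup with p→/gasmawus, — result: pu.
Next I call stash.record with k→bron, v→~it, and observe nil.
Invoking vault.etch with p→/cruk/jetom, c→plabris, → ToolError: no parent.
Now I run vault.dig with p→/zuvum: ok.
Now I run vault.etch with p→/zuvum/slegut, c→cezevi, yielding created.
Invoking vault.erase with p→/zuvum/slegut, which returns ok.
Using vault.erase with p→/zuvum, → ok.
I invoke vault.etch with p→/zosne, c→flopris, and see created.
Next I call vault.openup with p→/cruk/jetom, and get ToolError: not found.
Next I call vault.etch with p→/zosne, c→dri, and observe overwrote.
Invoking vault.peekin with p→/: [gasmawus, tos, zosne].

Answer: [gasmawus, tos, zosne]


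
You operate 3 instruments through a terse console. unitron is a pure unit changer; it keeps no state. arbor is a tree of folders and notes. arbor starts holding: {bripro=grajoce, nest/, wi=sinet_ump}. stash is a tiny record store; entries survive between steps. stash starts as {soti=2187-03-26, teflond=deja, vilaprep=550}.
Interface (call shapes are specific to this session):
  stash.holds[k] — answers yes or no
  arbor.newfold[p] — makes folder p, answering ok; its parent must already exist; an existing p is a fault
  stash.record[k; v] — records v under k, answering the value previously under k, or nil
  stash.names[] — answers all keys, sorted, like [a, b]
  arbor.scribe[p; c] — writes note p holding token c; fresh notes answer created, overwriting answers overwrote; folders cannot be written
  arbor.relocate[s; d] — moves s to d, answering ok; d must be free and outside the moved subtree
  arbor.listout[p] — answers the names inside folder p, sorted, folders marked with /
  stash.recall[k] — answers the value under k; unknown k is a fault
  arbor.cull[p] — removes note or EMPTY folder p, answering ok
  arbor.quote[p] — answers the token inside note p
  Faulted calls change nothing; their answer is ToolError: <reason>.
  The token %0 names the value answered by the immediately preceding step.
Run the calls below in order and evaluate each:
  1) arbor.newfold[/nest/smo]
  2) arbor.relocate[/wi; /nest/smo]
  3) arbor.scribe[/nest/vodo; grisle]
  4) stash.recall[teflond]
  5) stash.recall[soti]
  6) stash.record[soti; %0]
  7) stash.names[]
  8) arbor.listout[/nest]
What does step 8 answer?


> arbor.newfold p=/nest/smo
[out] ok
> arbor.relocate s=/wi d=/nest/smo
[out] ToolError: exists
> arbor.scribe p=/nest/vodo c=grisle
[out] created
> stash.recall k=teflond
[out] deja
> stash.recall k=soti
[out] 2187-03-26
> stash.record k=soti v=%0
[out] 2187-03-26
> stash.names
[out] [soti, teflond, vilaprep]
> arbor.listout p=/nest
[out] [smo/, vodo]

Answer: [smo/, vodo]


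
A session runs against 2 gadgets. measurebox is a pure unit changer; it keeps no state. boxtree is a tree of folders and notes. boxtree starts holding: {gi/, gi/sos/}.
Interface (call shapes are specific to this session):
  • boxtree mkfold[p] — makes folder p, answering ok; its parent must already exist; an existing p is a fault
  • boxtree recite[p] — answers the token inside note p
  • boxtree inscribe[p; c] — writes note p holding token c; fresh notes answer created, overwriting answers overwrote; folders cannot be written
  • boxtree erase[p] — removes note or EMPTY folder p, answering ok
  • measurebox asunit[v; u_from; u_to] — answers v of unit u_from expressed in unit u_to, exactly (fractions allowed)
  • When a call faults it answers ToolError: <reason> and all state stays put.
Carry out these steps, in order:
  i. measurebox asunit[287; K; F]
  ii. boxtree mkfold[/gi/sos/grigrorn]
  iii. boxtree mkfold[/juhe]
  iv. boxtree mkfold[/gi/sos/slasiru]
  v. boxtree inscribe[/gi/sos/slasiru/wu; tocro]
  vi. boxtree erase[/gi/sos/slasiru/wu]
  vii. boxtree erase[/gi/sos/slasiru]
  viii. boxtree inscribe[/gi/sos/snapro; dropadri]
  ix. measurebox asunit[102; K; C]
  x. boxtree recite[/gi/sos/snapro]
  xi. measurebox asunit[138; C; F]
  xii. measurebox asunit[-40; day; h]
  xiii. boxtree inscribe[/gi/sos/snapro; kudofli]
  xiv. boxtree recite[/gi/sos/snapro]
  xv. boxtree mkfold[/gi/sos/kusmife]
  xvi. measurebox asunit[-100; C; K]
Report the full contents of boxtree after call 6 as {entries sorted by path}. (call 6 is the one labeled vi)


Answer: {gi/, gi/sos/, gi/sos/grigrorn/, gi/sos/slasiru/, juhe/}

Derivation:
→ measurebox asunit(v='287', u_from='K', u_to='F')
← 5693/100
→ boxtree mkfold(p='/gi/sos/grigrorn')
← ok
→ boxtree mkfold(p='/juhe')
← ok
→ boxtree mkfold(p='/gi/sos/slasiru')
← ok
→ boxtree inscribe(p='/gi/sos/slasiru/wu', c='tocro')
← created
→ boxtree erase(p='/gi/sos/slasiru/wu')
← ok
→ boxtree erase(p='/gi/sos/slasiru')
← ok
→ boxtree inscribe(p='/gi/sos/snapro', c='dropadri')
← created
→ measurebox asunit(v='102', u_from='K', u_to='C')
← -3423/20
→ boxtree recite(p='/gi/sos/snapro')
← dropadri
→ measurebox asunit(v='138', u_from='C', u_to='F')
← 1402/5
→ measurebox asunit(v='-40', u_from='day', u_to='h')
← -960
→ boxtree inscribe(p='/gi/sos/snapro', c='kudofli')
← overwrote
→ boxtree recite(p='/gi/sos/snapro')
← kudofli
→ boxtree mkfold(p='/gi/sos/kusmife')
← ok
→ measurebox asunit(v='-100', u_from='C', u_to='K')
← 3463/20


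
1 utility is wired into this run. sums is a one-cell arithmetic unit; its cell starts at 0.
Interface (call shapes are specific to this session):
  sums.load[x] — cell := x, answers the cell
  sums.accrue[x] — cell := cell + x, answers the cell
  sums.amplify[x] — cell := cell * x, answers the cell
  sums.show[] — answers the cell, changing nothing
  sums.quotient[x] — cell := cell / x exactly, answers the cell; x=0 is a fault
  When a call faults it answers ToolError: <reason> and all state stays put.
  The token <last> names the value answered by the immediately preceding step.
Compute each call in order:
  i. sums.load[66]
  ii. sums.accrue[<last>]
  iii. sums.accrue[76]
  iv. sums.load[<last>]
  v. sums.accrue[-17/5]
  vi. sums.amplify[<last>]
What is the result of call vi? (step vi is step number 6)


Answer: 1046529/25

Derivation:
-> load(x='66')
<- 66
-> accrue(x='<last>')
<- 132
-> accrue(x='76')
<- 208
-> load(x='<last>')
<- 208
-> accrue(x='-17/5')
<- 1023/5
-> amplify(x='<last>')
<- 1046529/25


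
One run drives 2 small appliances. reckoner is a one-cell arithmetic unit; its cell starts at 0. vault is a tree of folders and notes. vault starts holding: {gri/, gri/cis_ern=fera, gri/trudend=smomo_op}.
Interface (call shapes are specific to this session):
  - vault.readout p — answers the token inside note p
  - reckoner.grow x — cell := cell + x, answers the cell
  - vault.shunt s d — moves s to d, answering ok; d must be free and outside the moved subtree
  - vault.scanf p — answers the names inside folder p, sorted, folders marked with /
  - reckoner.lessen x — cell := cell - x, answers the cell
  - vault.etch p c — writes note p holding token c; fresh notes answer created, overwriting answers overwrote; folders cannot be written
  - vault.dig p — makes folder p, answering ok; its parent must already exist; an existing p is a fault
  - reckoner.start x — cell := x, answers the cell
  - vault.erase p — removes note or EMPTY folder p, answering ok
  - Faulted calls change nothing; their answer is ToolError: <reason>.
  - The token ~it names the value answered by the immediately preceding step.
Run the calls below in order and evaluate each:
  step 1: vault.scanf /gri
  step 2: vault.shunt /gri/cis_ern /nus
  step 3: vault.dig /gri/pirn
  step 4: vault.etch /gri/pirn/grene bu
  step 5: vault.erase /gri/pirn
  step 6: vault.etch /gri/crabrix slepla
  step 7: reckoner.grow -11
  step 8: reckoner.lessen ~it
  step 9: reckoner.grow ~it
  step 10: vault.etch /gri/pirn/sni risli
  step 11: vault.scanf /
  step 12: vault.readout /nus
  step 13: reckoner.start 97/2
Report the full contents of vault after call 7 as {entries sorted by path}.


→ vault.scanf(p→/gri)
← [cis_ern, trudend]
→ vault.shunt(s→/gri/cis_ern, d→/nus)
← ok
→ vault.dig(p→/gri/pirn)
← ok
→ vault.etch(p→/gri/pirn/grene, c→bu)
← created
→ vault.erase(p→/gri/pirn)
← ToolError: not empty
→ vault.etch(p→/gri/crabrix, c→slepla)
← created
→ reckoner.grow(x→-11)
← -11
→ reckoner.lessen(x→~it)
← 0
→ reckoner.grow(x→~it)
← 0
→ vault.etch(p→/gri/pirn/sni, c→risli)
← created
→ vault.scanf(p→/)
← [gri/, nus]
→ vault.readout(p→/nus)
← fera
→ reckoner.start(x→97/2)
← 97/2

Answer: {gri/, gri/crabrix=slepla, gri/pirn/, gri/pirn/grene=bu, gri/trudend=smomo_op, nus=fera}


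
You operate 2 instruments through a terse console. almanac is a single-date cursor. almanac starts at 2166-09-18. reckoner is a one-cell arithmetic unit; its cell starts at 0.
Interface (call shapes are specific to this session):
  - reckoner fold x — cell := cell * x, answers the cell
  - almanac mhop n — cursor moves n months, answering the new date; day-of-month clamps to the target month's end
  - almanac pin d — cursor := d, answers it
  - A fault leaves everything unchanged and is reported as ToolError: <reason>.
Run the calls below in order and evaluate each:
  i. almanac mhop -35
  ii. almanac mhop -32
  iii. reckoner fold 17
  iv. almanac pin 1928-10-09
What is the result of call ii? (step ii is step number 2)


! 1. almanac mhop(n='-35') -> 2163-10-18
! 2. almanac mhop(n='-32') -> 2161-02-18
! 3. reckoner fold(x='17') -> 0
! 4. almanac pin(d='1928-10-09') -> 1928-10-09

Answer: 2161-02-18


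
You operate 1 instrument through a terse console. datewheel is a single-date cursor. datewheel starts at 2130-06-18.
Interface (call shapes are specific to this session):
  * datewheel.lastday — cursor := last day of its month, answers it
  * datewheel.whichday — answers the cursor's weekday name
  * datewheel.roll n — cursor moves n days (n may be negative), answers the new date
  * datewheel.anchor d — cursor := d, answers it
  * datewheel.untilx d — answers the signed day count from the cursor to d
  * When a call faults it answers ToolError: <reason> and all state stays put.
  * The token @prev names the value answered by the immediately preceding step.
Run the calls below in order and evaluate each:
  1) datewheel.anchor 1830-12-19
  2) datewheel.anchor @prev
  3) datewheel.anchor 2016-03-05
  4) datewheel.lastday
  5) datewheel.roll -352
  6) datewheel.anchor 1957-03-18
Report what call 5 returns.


Answer: 2015-04-14

Derivation:
I run anchor with d='1830-12-19', giving 1830-12-19.
Calling anchor with d='@prev', giving 1830-12-19.
Using anchor with d='2016-03-05', giving 2016-03-05.
I try lastday(), yielding 2016-03-31.
Now I run roll with n='-352', and get 2015-04-14.
Now I run anchor with d='1957-03-18', and observe 1957-03-18.


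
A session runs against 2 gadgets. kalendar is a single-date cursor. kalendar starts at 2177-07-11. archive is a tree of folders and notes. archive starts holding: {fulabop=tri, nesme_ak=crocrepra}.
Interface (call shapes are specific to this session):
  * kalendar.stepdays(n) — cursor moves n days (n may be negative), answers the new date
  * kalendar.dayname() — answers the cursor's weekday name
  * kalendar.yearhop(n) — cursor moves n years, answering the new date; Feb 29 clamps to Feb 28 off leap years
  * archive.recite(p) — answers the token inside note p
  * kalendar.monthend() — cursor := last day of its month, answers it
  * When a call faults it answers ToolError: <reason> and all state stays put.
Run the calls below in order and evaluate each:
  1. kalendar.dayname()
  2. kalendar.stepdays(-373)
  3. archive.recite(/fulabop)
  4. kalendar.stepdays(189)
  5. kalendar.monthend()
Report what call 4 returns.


Do: kalendar.dayname[]
See: Friday
Do: kalendar.stepdays[n='-373']
See: 2176-07-03
Do: archive.recite[p='/fulabop']
See: tri
Do: kalendar.stepdays[n='189']
See: 2177-01-08
Do: kalendar.monthend[]
See: 2177-01-31

Answer: 2177-01-08


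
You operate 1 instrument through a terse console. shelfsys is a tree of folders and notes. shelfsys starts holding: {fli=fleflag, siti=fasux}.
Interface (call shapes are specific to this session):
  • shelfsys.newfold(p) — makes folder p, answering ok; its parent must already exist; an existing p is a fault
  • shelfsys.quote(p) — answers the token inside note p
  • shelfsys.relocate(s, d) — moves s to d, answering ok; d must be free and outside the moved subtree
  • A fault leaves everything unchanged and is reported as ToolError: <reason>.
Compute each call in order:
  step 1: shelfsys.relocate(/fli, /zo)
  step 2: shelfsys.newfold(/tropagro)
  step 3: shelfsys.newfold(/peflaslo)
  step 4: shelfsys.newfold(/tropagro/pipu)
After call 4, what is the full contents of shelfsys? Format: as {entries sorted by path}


Answer: {peflaslo/, siti=fasux, tropagro/, tropagro/pipu/, zo=fleflag}

Derivation:
·→ relocate(/fli, /zo)
·← ok
·→ newfold(/tropagro)
·← ok
·→ newfold(/peflaslo)
·← ok
·→ newfold(/tropagro/pipu)
·← ok


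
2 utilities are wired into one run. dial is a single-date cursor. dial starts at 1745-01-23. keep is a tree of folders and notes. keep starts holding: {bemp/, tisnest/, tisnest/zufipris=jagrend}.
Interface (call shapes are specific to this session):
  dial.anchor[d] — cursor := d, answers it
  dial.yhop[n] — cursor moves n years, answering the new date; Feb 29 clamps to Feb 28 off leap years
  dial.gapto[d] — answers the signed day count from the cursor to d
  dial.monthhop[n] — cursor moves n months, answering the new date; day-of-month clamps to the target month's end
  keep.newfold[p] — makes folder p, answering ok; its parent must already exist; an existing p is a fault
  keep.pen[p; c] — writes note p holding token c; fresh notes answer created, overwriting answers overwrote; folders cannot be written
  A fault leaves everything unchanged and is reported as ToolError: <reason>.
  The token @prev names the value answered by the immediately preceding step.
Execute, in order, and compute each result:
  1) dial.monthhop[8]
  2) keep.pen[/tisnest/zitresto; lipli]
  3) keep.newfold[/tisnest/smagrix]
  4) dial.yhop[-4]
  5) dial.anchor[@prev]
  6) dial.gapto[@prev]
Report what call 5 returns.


! dial.monthhop(n='8') -> 1745-09-23
! keep.pen(p='/tisnest/zitresto', c='lipli') -> created
! keep.newfold(p='/tisnest/smagrix') -> ok
! dial.yhop(n='-4') -> 1741-09-23
! dial.anchor(d='@prev') -> 1741-09-23
! dial.gapto(d='@prev') -> 0

Answer: 1741-09-23


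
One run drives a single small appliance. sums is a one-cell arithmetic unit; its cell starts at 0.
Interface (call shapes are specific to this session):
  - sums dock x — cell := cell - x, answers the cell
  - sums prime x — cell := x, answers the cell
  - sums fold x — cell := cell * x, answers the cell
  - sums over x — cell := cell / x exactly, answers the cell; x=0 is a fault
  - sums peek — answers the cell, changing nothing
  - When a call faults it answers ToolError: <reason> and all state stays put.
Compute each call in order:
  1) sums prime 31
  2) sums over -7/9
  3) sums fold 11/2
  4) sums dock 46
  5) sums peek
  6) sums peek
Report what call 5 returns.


CALL sums prime[x: 31]
RET  31
CALL sums over[x: -7/9]
RET  -279/7
CALL sums fold[x: 11/2]
RET  -3069/14
CALL sums dock[x: 46]
RET  -3713/14
CALL sums peek[]
RET  -3713/14
CALL sums peek[]
RET  -3713/14

Answer: -3713/14


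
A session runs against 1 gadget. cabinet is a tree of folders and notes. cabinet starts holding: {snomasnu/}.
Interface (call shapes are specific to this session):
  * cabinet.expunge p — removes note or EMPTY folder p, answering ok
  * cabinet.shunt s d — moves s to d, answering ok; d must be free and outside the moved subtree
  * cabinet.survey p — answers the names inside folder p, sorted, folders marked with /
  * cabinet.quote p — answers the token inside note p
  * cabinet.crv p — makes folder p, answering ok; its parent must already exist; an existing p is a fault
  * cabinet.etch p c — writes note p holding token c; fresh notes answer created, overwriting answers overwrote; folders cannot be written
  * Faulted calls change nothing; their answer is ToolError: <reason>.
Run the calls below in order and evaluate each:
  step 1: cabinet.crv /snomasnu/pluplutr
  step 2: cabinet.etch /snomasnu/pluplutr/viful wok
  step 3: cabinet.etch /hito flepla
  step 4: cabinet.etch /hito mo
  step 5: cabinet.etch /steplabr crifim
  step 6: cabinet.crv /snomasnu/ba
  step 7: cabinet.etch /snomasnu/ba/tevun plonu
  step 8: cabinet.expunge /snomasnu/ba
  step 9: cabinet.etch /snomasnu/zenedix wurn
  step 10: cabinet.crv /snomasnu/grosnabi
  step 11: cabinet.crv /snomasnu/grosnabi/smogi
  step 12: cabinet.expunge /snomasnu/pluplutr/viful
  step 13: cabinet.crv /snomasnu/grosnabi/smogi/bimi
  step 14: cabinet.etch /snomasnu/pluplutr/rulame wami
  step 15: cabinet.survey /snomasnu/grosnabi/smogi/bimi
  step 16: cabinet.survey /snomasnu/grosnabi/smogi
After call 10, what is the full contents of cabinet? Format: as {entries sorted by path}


Step: cabinet.crv[p→/snomasnu/pluplutr]
Result: ok
Step: cabinet.etch[p→/snomasnu/pluplutr/viful; c→wok]
Result: created
Step: cabinet.etch[p→/hito; c→flepla]
Result: created
Step: cabinet.etch[p→/hito; c→mo]
Result: overwrote
Step: cabinet.etch[p→/steplabr; c→crifim]
Result: created
Step: cabinet.crv[p→/snomasnu/ba]
Result: ok
Step: cabinet.etch[p→/snomasnu/ba/tevun; c→plonu]
Result: created
Step: cabinet.expunge[p→/snomasnu/ba]
Result: ToolError: not empty
Step: cabinet.etch[p→/snomasnu/zenedix; c→wurn]
Result: created
Step: cabinet.crv[p→/snomasnu/grosnabi]
Result: ok
Step: cabinet.crv[p→/snomasnu/grosnabi/smogi]
Result: ok
Step: cabinet.expunge[p→/snomasnu/pluplutr/viful]
Result: ok
Step: cabinet.crv[p→/snomasnu/grosnabi/smogi/bimi]
Result: ok
Step: cabinet.etch[p→/snomasnu/pluplutr/rulame; c→wami]
Result: created
Step: cabinet.survey[p→/snomasnu/grosnabi/smogi/bimi]
Result: []
Step: cabinet.survey[p→/snomasnu/grosnabi/smogi]
Result: [bimi/]

Answer: {hito=mo, snomasnu/, snomasnu/ba/, snomasnu/ba/tevun=plonu, snomasnu/grosnabi/, snomasnu/pluplutr/, snomasnu/pluplutr/viful=wok, snomasnu/zenedix=wurn, steplabr=crifim}


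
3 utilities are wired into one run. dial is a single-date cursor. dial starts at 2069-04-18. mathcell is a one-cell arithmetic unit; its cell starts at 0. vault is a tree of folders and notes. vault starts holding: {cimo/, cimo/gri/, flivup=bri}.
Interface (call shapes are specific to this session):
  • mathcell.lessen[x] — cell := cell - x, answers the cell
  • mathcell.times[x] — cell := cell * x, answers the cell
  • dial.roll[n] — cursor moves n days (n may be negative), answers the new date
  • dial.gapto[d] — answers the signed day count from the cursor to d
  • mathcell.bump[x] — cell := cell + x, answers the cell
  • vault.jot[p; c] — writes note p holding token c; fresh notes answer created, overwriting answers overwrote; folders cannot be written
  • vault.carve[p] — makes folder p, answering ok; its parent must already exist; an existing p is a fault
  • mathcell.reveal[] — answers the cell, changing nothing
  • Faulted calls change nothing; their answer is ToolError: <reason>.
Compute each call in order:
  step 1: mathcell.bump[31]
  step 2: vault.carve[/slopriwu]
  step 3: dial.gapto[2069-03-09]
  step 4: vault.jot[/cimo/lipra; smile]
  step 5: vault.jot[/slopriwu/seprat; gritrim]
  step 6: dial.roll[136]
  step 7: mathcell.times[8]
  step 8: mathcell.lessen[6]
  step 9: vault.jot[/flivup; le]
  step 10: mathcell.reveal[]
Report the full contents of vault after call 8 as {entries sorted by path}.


Step: bump[x→31]
Result: 31
Step: carve[p→/slopriwu]
Result: ok
Step: gapto[d→2069-03-09]
Result: -40
Step: jot[p→/cimo/lipra; c→smile]
Result: created
Step: jot[p→/slopriwu/seprat; c→gritrim]
Result: created
Step: roll[n→136]
Result: 2069-09-01
Step: times[x→8]
Result: 248
Step: lessen[x→6]
Result: 242
Step: jot[p→/flivup; c→le]
Result: overwrote
Step: reveal[]
Result: 242

Answer: {cimo/, cimo/gri/, cimo/lipra=smile, flivup=bri, slopriwu/, slopriwu/seprat=gritrim}


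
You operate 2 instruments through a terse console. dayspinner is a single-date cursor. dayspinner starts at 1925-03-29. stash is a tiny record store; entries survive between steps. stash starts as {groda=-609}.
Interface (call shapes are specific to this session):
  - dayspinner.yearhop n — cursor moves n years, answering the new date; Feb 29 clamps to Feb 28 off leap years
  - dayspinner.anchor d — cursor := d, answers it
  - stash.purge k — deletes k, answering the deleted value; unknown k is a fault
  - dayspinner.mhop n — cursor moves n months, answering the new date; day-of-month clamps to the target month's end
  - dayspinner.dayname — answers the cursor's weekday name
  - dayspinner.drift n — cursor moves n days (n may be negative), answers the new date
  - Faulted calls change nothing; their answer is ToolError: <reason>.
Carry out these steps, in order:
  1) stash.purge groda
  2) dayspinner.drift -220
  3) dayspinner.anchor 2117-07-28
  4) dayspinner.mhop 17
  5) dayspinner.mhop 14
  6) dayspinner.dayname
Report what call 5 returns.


Answer: 2120-02-28

Derivation:
Step: stash.purge[groda]
Result: -609
Step: dayspinner.drift[-220]
Result: 1924-08-21
Step: dayspinner.anchor[2117-07-28]
Result: 2117-07-28
Step: dayspinner.mhop[17]
Result: 2118-12-28
Step: dayspinner.mhop[14]
Result: 2120-02-28
Step: dayspinner.dayname[]
Result: Wednesday


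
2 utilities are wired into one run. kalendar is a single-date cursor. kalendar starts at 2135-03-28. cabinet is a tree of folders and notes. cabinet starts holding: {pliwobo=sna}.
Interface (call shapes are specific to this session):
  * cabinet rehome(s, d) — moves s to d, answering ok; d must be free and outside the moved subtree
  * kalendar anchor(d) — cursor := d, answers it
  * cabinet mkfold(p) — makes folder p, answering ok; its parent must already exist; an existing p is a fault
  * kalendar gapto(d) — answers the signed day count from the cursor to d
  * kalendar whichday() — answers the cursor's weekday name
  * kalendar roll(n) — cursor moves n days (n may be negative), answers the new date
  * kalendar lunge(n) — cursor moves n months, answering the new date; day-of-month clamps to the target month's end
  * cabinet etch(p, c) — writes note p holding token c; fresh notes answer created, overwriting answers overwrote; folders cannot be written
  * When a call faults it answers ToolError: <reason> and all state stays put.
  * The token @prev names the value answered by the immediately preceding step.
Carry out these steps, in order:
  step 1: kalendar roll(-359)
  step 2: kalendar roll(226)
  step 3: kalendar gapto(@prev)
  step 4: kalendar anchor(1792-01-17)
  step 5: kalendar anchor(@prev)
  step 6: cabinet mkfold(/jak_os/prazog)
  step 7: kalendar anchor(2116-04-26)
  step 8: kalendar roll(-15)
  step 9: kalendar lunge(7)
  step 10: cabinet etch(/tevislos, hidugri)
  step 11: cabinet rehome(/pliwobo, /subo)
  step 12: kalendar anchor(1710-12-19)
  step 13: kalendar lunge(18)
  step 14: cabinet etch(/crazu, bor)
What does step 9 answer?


Next I call kalendar roll(n→-359), yielding 2134-04-03.
Next I call kalendar roll(n→226), yielding 2134-11-15.
Invoking kalendar gapto(d→@prev), and see 0.
I run kalendar anchor(d→1792-01-17), and get 1792-01-17.
Using kalendar anchor(d→@prev), which returns 1792-01-17.
Using cabinet mkfold(p→/jak_os/prazog), — result: ToolError: no parent.
I try kalendar anchor(d→2116-04-26), and see 2116-04-26.
I try kalendar roll(n→-15): 2116-04-11.
Calling kalendar lunge(n→7), yielding 2116-11-11.
Now I run cabinet etch(p→/tevislos, c→hidugri), giving created.
Invoking cabinet rehome(s→/pliwobo, d→/subo), and observe ok.
Using kalendar anchor(d→1710-12-19), which returns 1710-12-19.
Then kalendar lunge(n→18), — result: 1712-06-19.
I try cabinet etch(p→/crazu, c→bor), → created.

Answer: 2116-11-11


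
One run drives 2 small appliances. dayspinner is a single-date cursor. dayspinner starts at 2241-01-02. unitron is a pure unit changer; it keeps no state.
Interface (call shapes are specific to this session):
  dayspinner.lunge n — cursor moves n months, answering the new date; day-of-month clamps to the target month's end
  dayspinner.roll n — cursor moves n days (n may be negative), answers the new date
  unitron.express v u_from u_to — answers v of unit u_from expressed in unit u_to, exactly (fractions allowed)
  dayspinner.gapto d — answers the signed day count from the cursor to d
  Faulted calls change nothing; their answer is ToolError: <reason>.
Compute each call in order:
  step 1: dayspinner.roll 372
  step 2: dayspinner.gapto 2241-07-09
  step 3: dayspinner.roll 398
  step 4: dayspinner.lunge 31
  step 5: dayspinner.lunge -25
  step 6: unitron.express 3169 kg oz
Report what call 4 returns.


Do: dayspinner.roll[n='372']
See: 2242-01-09
Do: dayspinner.gapto[d='2241-07-09']
See: -184
Do: dayspinner.roll[n='398']
See: 2243-02-11
Do: dayspinner.lunge[n='31']
See: 2245-09-11
Do: dayspinner.lunge[n='-25']
See: 2243-08-11
Do: unitron.express[v='3169'; u_from='kg'; u_to='oz']
See: 5070400000000/45359237

Answer: 2245-09-11


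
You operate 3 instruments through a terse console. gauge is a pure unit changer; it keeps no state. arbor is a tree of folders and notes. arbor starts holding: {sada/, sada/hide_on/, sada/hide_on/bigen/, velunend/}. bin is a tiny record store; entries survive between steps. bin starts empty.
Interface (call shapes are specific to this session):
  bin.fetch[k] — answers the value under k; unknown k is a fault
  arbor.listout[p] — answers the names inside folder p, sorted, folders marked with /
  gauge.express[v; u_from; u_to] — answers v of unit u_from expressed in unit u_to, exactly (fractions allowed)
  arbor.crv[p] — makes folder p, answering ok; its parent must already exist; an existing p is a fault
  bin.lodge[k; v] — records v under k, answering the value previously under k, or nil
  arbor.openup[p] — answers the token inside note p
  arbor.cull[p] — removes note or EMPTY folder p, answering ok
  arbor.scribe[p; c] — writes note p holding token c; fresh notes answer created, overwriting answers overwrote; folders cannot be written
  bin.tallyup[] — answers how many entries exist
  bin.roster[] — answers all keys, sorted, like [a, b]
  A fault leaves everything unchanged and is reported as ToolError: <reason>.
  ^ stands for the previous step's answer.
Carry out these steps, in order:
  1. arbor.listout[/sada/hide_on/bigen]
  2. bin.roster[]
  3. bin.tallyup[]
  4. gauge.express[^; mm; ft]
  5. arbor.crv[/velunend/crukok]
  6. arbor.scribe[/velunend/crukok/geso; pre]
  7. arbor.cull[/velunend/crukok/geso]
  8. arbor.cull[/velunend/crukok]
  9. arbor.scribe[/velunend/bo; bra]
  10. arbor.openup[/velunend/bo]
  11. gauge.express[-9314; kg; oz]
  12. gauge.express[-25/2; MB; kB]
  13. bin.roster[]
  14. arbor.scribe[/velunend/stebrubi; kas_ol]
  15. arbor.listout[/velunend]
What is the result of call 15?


Answer: [bo, stebrubi]

Derivation:
;; listout(p: /sada/hide_on/bigen) => []
;; roster() => []
;; tallyup() => 0
;; express(v: ^, u_from: mm, u_to: ft) => 0
;; crv(p: /velunend/crukok) => ok
;; scribe(p: /velunend/crukok/geso, c: pre) => created
;; cull(p: /velunend/crukok/geso) => ok
;; cull(p: /velunend/crukok) => ok
;; scribe(p: /velunend/bo, c: bra) => created
;; openup(p: /velunend/bo) => bra
;; express(v: -9314, u_from: kg, u_to: oz) => -14902400000000/45359237
;; express(v: -25/2, u_from: MB, u_to: kB) => -12500
;; roster() => []
;; scribe(p: /velunend/stebrubi, c: kas_ol) => created
;; listout(p: /velunend) => [bo, stebrubi]
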